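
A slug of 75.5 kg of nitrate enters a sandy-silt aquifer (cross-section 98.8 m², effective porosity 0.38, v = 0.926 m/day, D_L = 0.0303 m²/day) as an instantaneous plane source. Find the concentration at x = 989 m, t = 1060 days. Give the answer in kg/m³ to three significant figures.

0.0651 kg/m³

For an instantaneous plane source, C(x,t) = M/(n_e·A·√(4πDt)) · exp(−(x−vt)²/(4Dt)), with n_e·A the pore (flow) area.
Plume center vt = 0.926 × 1060 = 981.56 m, so the well at 989 m is 7.44 m downgradient of the peak.
√(4πDt) = 20.09 m, giving peak height M/(n_e·A·√(4πDt)) = 75.5/(0.38 × 98.8 × 20.09) = 0.1001 kg/m³.
(x−vt)²/(4Dt) = (7.44)²/(4 × 0.0303 × 1060) = 0.4309; exp(−0.4309) = 0.6499.
C = 0.1001 × 0.6499 = 0.0651 kg/m³.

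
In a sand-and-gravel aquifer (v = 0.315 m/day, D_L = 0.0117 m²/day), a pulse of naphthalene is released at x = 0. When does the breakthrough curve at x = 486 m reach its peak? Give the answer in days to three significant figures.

For the 1D instantaneous-source solution, setting ∂C/∂t = 0 at fixed x gives v²t² + 2Dt − x² = 0, so t = (√(D² + v²x²) − D)/v².
√(D² + v²x²) = √(0.0117² + 0.315² × 486²) = 153.1; v² = 0.099225.
t = (153.1 − 0.0117)/0.099225 = 1540 days (vs. the pure-advection estimate x/v = 1540 d).

1540 days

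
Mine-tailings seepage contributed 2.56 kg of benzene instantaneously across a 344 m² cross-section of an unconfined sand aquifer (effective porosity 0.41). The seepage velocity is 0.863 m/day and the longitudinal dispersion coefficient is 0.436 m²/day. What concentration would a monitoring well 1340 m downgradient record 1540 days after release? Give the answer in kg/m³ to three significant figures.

For an instantaneous plane source, C(x,t) = M/(n_e·A·√(4πDt)) · exp(−(x−vt)²/(4Dt)), with n_e·A the pore (flow) area.
Plume center vt = 0.863 × 1540 = 1329.02 m, so the well at 1340 m is 10.98 m downgradient of the peak.
√(4πDt) = 91.86 m, giving peak height M/(n_e·A·√(4πDt)) = 2.56/(0.41 × 344 × 91.86) = 0.0001976 kg/m³.
(x−vt)²/(4Dt) = (10.98)²/(4 × 0.436 × 1540) = 0.04489; exp(−0.04489) = 0.9561.
C = 0.0001976 × 0.9561 = 0.000189 kg/m³.

0.000189 kg/m³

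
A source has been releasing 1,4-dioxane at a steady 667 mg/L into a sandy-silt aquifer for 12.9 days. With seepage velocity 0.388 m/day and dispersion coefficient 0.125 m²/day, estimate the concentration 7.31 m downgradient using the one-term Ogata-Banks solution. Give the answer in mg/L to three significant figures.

For a continuous step input, C/C₀ ≈ ½·erfc((x−vt)/(2√(Dt))).
vt = 0.388 × 12.9 = 5.0052 m and 2√(Dt) = 2√(0.125 × 12.9) = 2.540 m.
Argument (x−vt)/(2√(Dt)) = (7.31 − 5.0052)/2.540 = 0.9074; ½·erfc(0.9074) = 0.09970.
C = 667 × 0.09970 = 66.5 mg/L.

66.5 mg/L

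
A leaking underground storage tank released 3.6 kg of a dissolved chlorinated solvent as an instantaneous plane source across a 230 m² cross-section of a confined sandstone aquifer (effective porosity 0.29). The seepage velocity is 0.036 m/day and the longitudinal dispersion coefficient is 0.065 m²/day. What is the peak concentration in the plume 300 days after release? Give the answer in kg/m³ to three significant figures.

0.00345 kg/m³

The peak of an instantaneous 1D plume sits at x = vt; there the Gaussian factor is 1 and C_max = M/(n_e·A·√(4πDt)), where n_e·A is the pore area the mass is dissolved in.
√(4πDt) = √(4π × 0.065 × 300) = 15.65 m, so C_max = 3.6/(0.29 × 230 × 15.65) = 0.00345 kg/m³.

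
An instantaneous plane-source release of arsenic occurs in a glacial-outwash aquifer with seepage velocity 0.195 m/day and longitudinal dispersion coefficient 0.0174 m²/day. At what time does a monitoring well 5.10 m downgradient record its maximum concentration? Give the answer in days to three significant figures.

For the 1D instantaneous-source solution, setting ∂C/∂t = 0 at fixed x gives v²t² + 2Dt − x² = 0, so t = (√(D² + v²x²) − D)/v².
√(D² + v²x²) = √(0.0174² + 0.195² × 5.10²) = 0.9947; v² = 0.038025.
t = (0.9947 − 0.0174)/0.038025 = 25.7 days (vs. the pure-advection estimate x/v = 26.2 d).

25.7 days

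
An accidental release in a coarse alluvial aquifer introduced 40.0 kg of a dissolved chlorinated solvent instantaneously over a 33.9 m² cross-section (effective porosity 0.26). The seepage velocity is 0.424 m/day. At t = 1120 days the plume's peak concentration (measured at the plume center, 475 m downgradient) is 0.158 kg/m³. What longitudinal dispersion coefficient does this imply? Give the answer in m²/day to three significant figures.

At the plume center C_max = M/(n_e·A·√(4πDt)), so D = M²/(4πt·(n_e·A·C_max)²).
n_e·A·C_max = 0.26 × 33.9 × 0.158 = 1.393 kg/m.
D = 40.0²/(4π × 1120 × 1.393²) = 0.0586 m²/day.

0.0586 m²/day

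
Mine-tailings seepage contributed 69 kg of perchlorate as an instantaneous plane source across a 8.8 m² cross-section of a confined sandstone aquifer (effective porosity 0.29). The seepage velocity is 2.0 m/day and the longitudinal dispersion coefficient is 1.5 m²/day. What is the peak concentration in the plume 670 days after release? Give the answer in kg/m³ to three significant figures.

The peak of an instantaneous 1D plume sits at x = vt; there the Gaussian factor is 1 and C_max = M/(n_e·A·√(4πDt)), where n_e·A is the pore area the mass is dissolved in.
√(4πDt) = √(4π × 1.5 × 670) = 112.4 m, so C_max = 69/(0.29 × 8.8 × 112.4) = 0.241 kg/m³.

0.241 kg/m³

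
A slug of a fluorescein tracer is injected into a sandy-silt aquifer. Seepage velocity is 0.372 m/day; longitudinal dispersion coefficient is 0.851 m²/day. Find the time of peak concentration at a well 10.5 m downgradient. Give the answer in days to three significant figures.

For the 1D instantaneous-source solution, setting ∂C/∂t = 0 at fixed x gives v²t² + 2Dt − x² = 0, so t = (√(D² + v²x²) − D)/v².
√(D² + v²x²) = √(0.851² + 0.372² × 10.5²) = 3.998; v² = 0.138384.
t = (3.998 − 0.851)/0.138384 = 22.7 days (vs. the pure-advection estimate x/v = 28.2 d).

22.7 days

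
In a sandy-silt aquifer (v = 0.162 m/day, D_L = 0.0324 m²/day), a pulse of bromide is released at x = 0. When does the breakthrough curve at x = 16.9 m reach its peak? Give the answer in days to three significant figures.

103 days

For the 1D instantaneous-source solution, setting ∂C/∂t = 0 at fixed x gives v²t² + 2Dt − x² = 0, so t = (√(D² + v²x²) − D)/v².
√(D² + v²x²) = √(0.0324² + 0.162² × 16.9²) = 2.738; v² = 0.026244.
t = (2.738 − 0.0324)/0.026244 = 103 days (vs. the pure-advection estimate x/v = 104 d).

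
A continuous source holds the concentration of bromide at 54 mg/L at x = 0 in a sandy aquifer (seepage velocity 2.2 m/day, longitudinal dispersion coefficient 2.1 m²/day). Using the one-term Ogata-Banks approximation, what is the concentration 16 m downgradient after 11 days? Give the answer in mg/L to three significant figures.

For a continuous step input, C/C₀ ≈ ½·erfc((x−vt)/(2√(Dt))).
vt = 2.2 × 11 = 24.2 m and 2√(Dt) = 2√(2.1 × 11) = 9.612 m.
Argument (x−vt)/(2√(Dt)) = (16 − 24.2)/9.612 = -0.8531; ½·erfc(-0.8531) = 0.8862.
C = 54 × 0.8862 = 47.9 mg/L.

47.9 mg/L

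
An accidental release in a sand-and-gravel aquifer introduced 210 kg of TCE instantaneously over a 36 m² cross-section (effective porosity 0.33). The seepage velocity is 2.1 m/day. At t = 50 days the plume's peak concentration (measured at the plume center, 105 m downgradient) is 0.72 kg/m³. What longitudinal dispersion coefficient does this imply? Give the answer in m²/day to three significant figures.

At the plume center C_max = M/(n_e·A·√(4πDt)), so D = M²/(4πt·(n_e·A·C_max)²).
n_e·A·C_max = 0.33 × 36 × 0.72 = 8.554 kg/m.
D = 210²/(4π × 50 × 8.554²) = 0.959 m²/day.

0.959 m²/day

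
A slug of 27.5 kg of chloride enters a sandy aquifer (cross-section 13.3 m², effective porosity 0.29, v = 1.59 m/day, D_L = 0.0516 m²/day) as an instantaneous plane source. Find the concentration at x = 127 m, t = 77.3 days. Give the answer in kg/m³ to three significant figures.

0.352 kg/m³

For an instantaneous plane source, C(x,t) = M/(n_e·A·√(4πDt)) · exp(−(x−vt)²/(4Dt)), with n_e·A the pore (flow) area.
Plume center vt = 1.59 × 77.3 = 122.907 m, so the well at 127 m is 4.093 m downgradient of the peak.
√(4πDt) = 7.080 m, giving peak height M/(n_e·A·√(4πDt)) = 27.5/(0.29 × 13.3 × 7.080) = 1.007 kg/m³.
(x−vt)²/(4Dt) = (4.093)²/(4 × 0.0516 × 77.3) = 1.050; exp(−1.050) = 0.3499.
C = 1.007 × 0.3499 = 0.352 kg/m³.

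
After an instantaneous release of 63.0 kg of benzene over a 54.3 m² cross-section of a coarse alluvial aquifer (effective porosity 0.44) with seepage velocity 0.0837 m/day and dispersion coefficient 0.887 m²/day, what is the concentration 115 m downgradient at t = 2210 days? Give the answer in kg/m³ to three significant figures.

For an instantaneous plane source, C(x,t) = M/(n_e·A·√(4πDt)) · exp(−(x−vt)²/(4Dt)), with n_e·A the pore (flow) area.
Plume center vt = 0.0837 × 2210 = 184.977 m, so the well at 115 m is 69.977 m upgradient of the peak.
√(4πDt) = 157.0 m, giving peak height M/(n_e·A·√(4πDt)) = 63.0/(0.44 × 54.3 × 157.0) = 0.01680 kg/m³.
(x−vt)²/(4Dt) = (-69.977)²/(4 × 0.887 × 2210) = 0.6245; exp(−0.6245) = 0.5355.
C = 0.01680 × 0.5355 = 0.00900 kg/m³.

0.00900 kg/m³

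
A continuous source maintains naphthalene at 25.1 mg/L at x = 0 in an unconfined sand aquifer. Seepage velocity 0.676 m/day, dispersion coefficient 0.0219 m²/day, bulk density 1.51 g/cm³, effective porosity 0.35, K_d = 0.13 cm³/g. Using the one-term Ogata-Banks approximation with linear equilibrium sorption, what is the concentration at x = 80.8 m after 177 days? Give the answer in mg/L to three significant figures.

0.792 mg/L

Retardation factor R = 1 + ρ_b·K_d/n = 1 + 1.51 × 0.13/0.35 = 1.561.
Sorption retards both mechanisms: v_R = v/R = 0.4331 m/day, D_R = D/R = 0.01403 m²/day.
v_R·t = 0.4331 × 177 = 76.6587 m; 2√(D_R t) = 3.152 m; argument = (80.8 − 76.6587)/3.152 = 1.314.
C = C₀ × ½·erfc(1.314) = 25.1 × 0.03156 = 0.792 mg/L.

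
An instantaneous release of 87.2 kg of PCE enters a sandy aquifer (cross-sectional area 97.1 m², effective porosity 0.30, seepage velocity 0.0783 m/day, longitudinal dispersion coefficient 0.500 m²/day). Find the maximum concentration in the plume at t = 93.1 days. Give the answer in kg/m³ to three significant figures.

The peak of an instantaneous 1D plume sits at x = vt; there the Gaussian factor is 1 and C_max = M/(n_e·A·√(4πDt)), where n_e·A is the pore area the mass is dissolved in.
√(4πDt) = √(4π × 0.500 × 93.1) = 24.19 m, so C_max = 87.2/(0.30 × 97.1 × 24.19) = 0.124 kg/m³.

0.124 kg/m³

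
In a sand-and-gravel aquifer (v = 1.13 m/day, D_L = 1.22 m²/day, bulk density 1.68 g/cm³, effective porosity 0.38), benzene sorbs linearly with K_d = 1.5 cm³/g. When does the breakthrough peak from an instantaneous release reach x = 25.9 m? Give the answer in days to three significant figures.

168 days

Retardation factor R = 1 + ρ_b·K_d/n = 1 + 1.68 × 1.5/0.38 = 7.632.
Sorption retards both mechanisms: v_R = v/R = 0.1481 m/day, D_R = D/R = 0.1599 m²/day.
Peak time from v_R²t² + 2D_R t − x² = 0: t = (√(D_R² + v_R²x²) − D_R)/v_R².
√(D_R² + v_R²x²) = √(0.1599² + 0.1481² × 25.9²) = 3.839; v_R² = 0.02193.
t = (3.839 − 0.1599)/0.02193 = 168 days.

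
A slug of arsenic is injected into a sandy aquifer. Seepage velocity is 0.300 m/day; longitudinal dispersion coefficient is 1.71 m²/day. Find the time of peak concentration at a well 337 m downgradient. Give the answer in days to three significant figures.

For the 1D instantaneous-source solution, setting ∂C/∂t = 0 at fixed x gives v²t² + 2Dt − x² = 0, so t = (√(D² + v²x²) − D)/v².
√(D² + v²x²) = √(1.71² + 0.300² × 337²) = 101.1; v² = 0.09.
t = (101.1 − 1.71)/0.09 = 1100 days (vs. the pure-advection estimate x/v = 1120 d).

1100 days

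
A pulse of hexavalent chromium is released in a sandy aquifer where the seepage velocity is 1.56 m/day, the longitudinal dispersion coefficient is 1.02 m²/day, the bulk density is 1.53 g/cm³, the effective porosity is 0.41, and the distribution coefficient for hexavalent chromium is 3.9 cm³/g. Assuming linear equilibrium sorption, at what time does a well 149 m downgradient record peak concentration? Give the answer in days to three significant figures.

Retardation factor R = 1 + ρ_b·K_d/n = 1 + 1.53 × 3.9/0.41 = 15.55.
Sorption retards both mechanisms: v_R = v/R = 0.1003 m/day, D_R = D/R = 0.06559 m²/day.
Peak time from v_R²t² + 2D_R t − x² = 0: t = (√(D_R² + v_R²x²) − D_R)/v_R².
√(D_R² + v_R²x²) = √(0.06559² + 0.1003² × 149²) = 14.94; v_R² = 0.01006.
t = (14.94 − 0.06559)/0.01006 = 1480 days.

1480 days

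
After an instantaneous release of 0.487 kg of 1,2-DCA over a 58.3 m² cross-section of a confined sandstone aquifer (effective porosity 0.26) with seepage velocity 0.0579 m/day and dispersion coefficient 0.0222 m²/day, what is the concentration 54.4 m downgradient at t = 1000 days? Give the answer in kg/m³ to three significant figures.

For an instantaneous plane source, C(x,t) = M/(n_e·A·√(4πDt)) · exp(−(x−vt)²/(4Dt)), with n_e·A the pore (flow) area.
Plume center vt = 0.0579 × 1000 = 57.9 m, so the well at 54.4 m is 3.5 m upgradient of the peak.
√(4πDt) = 16.70 m, giving peak height M/(n_e·A·√(4πDt)) = 0.487/(0.26 × 58.3 × 16.70) = 0.001924 kg/m³.
(x−vt)²/(4Dt) = (-3.5)²/(4 × 0.0222 × 1000) = 0.1380; exp(−0.1380) = 0.8711.
C = 0.001924 × 0.8711 = 0.00168 kg/m³.

0.00168 kg/m³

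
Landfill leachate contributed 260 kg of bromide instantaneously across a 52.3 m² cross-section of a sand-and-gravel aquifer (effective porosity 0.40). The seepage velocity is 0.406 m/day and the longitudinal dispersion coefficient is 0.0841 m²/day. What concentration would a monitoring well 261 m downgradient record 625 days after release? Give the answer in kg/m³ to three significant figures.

For an instantaneous plane source, C(x,t) = M/(n_e·A·√(4πDt)) · exp(−(x−vt)²/(4Dt)), with n_e·A the pore (flow) area.
Plume center vt = 0.406 × 625 = 253.75 m, so the well at 261 m is 7.25 m downgradient of the peak.
√(4πDt) = 25.70 m, giving peak height M/(n_e·A·√(4πDt)) = 260/(0.40 × 52.3 × 25.70) = 0.4836 kg/m³.
(x−vt)²/(4Dt) = (7.25)²/(4 × 0.0841 × 625) = 0.2500; exp(−0.2500) = 0.7788.
C = 0.4836 × 0.7788 = 0.377 kg/m³.

0.377 kg/m³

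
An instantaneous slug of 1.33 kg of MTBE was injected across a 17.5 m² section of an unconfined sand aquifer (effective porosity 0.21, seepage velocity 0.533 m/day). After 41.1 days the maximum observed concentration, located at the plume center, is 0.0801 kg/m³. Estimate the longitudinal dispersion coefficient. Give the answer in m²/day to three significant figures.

0.0395 m²/day

At the plume center C_max = M/(n_e·A·√(4πDt)), so D = M²/(4πt·(n_e·A·C_max)²).
n_e·A·C_max = 0.21 × 17.5 × 0.0801 = 0.2944 kg/m.
D = 1.33²/(4π × 41.1 × 0.2944²) = 0.0395 m²/day.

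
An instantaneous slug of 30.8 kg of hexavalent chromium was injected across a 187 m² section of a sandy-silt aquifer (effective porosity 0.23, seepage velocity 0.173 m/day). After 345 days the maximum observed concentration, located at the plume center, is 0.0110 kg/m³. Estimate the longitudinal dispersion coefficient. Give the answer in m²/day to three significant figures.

At the plume center C_max = M/(n_e·A·√(4πDt)), so D = M²/(4πt·(n_e·A·C_max)²).
n_e·A·C_max = 0.23 × 187 × 0.0110 = 0.4731 kg/m.
D = 30.8²/(4π × 345 × 0.4731²) = 0.978 m²/day.

0.978 m²/day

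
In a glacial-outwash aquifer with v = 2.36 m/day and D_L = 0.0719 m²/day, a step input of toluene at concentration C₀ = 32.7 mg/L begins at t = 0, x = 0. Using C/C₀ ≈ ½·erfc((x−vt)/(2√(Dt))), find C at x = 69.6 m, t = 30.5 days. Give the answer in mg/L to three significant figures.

For a continuous step input, C/C₀ ≈ ½·erfc((x−vt)/(2√(Dt))).
vt = 2.36 × 30.5 = 71.98 m and 2√(Dt) = 2√(0.0719 × 30.5) = 2.962 m.
Argument (x−vt)/(2√(Dt)) = (69.6 − 71.98)/2.962 = -0.8035; ½·erfc(-0.8035) = 0.8721.
C = 32.7 × 0.8721 = 28.5 mg/L.

28.5 mg/L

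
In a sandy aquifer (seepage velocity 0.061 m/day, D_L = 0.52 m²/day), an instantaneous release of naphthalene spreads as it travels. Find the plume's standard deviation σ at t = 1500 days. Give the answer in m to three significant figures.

39.5 m

Dispersive spreading gives a Gaussian with σ² = 2Dt; advection only shifts the center.
σ = √(2 × 0.52 × 1500) = 39.5 m.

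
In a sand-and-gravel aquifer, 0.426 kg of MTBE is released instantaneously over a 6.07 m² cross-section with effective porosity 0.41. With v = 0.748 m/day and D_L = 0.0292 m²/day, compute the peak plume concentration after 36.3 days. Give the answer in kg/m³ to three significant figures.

0.0469 kg/m³

The peak of an instantaneous 1D plume sits at x = vt; there the Gaussian factor is 1 and C_max = M/(n_e·A·√(4πDt)), where n_e·A is the pore area the mass is dissolved in.
√(4πDt) = √(4π × 0.0292 × 36.3) = 3.650 m, so C_max = 0.426/(0.41 × 6.07 × 3.650) = 0.0469 kg/m³.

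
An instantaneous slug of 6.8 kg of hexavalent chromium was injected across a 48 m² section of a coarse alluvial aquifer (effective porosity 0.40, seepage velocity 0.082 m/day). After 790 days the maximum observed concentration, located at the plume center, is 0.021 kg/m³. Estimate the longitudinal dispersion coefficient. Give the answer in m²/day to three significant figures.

At the plume center C_max = M/(n_e·A·√(4πDt)), so D = M²/(4πt·(n_e·A·C_max)²).
n_e·A·C_max = 0.40 × 48 × 0.021 = 0.4032 kg/m.
D = 6.8²/(4π × 790 × 0.4032²) = 0.0287 m²/day.

0.0287 m²/day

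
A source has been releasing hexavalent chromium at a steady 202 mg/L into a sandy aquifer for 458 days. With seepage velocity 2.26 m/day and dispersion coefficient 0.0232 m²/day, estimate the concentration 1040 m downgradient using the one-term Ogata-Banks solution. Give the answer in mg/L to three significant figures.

For a continuous step input, C/C₀ ≈ ½·erfc((x−vt)/(2√(Dt))).
vt = 2.26 × 458 = 1035.08 m and 2√(Dt) = 2√(0.0232 × 458) = 6.519 m.
Argument (x−vt)/(2√(Dt)) = (1040 − 1035.08)/6.519 = 0.7547; ½·erfc(0.7547) = 0.1429.
C = 202 × 0.1429 = 28.9 mg/L.

28.9 mg/L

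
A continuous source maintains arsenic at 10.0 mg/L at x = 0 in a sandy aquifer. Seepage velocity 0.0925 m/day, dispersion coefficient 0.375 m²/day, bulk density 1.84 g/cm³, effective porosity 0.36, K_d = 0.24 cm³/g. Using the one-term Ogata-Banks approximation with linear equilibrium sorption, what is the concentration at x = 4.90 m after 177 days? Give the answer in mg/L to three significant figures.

6.25 mg/L

Retardation factor R = 1 + ρ_b·K_d/n = 1 + 1.84 × 0.24/0.36 = 2.227.
Sorption retards both mechanisms: v_R = v/R = 0.04154 m/day, D_R = D/R = 0.1684 m²/day.
v_R·t = 0.04154 × 177 = 7.35258 m; 2√(D_R t) = 10.92 m; argument = (4.90 − 7.35258)/10.92 = -0.2246.
C = C₀ × ½·erfc(-0.2246) = 10.0 × 0.6246 = 6.25 mg/L.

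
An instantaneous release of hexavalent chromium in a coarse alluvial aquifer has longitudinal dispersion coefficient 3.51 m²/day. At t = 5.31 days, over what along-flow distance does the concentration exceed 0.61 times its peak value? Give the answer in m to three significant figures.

12.1 m

The plume is Gaussian with σ = √(2Dt) = √(2 × 3.51 × 5.31) = 6.105 m.
C/C_peak = exp(−Δx²/(2σ²)) = 0.61 ⇒ Δx = σ·√(−2 ln 0.61) = 6.105 × 0.9943 = 6.070 m.
Width = 2Δx = 12.1 m.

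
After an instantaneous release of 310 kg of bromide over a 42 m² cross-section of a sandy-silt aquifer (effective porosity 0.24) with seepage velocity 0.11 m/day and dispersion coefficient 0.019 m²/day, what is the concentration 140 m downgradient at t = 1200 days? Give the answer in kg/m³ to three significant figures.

0.901 kg/m³

For an instantaneous plane source, C(x,t) = M/(n_e·A·√(4πDt)) · exp(−(x−vt)²/(4Dt)), with n_e·A the pore (flow) area.
Plume center vt = 0.11 × 1200 = 132 m, so the well at 140 m is 8 m downgradient of the peak.
√(4πDt) = 16.93 m, giving peak height M/(n_e·A·√(4πDt)) = 310/(0.24 × 42 × 16.93) = 1.817 kg/m³.
(x−vt)²/(4Dt) = (8)²/(4 × 0.019 × 1200) = 0.7018; exp(−0.7018) = 0.4957.
C = 1.817 × 0.4957 = 0.901 kg/m³.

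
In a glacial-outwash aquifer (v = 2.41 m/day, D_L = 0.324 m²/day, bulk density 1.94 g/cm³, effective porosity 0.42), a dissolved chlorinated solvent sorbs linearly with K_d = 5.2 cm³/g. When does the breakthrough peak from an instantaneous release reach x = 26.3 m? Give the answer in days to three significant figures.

272 days

Retardation factor R = 1 + ρ_b·K_d/n = 1 + 1.94 × 5.2/0.42 = 25.02.
Sorption retards both mechanisms: v_R = v/R = 0.09632 m/day, D_R = D/R = 0.01295 m²/day.
Peak time from v_R²t² + 2D_R t − x² = 0: t = (√(D_R² + v_R²x²) − D_R)/v_R².
√(D_R² + v_R²x²) = √(0.01295² + 0.09632² × 26.3²) = 2.533; v_R² = 0.009278.
t = (2.533 − 0.01295)/0.009278 = 272 days.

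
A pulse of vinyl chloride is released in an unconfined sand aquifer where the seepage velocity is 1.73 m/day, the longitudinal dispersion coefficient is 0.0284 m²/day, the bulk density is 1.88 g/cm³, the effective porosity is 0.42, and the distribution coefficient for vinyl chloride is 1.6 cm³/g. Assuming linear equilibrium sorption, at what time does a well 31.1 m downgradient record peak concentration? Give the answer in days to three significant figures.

Retardation factor R = 1 + ρ_b·K_d/n = 1 + 1.88 × 1.6/0.42 = 8.162.
Sorption retards both mechanisms: v_R = v/R = 0.2120 m/day, D_R = D/R = 0.003480 m²/day.
Peak time from v_R²t² + 2D_R t − x² = 0: t = (√(D_R² + v_R²x²) − D_R)/v_R².
√(D_R² + v_R²x²) = √(0.003480² + 0.2120² × 31.1²) = 6.593; v_R² = 0.04494.
t = (6.593 − 0.003480)/0.04494 = 147 days.

147 days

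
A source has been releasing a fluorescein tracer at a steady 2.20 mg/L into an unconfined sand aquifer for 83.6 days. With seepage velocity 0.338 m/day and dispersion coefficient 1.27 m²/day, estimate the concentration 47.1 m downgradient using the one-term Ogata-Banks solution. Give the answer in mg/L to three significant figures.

For a continuous step input, C/C₀ ≈ ½·erfc((x−vt)/(2√(Dt))).
vt = 0.338 × 83.6 = 28.2568 m and 2√(Dt) = 2√(1.27 × 83.6) = 20.61 m.
Argument (x−vt)/(2√(Dt)) = (47.1 − 28.2568)/20.61 = 0.9143; ½·erfc(0.9143) = 0.09800.
C = 2.20 × 0.09800 = 0.216 mg/L.

0.216 mg/L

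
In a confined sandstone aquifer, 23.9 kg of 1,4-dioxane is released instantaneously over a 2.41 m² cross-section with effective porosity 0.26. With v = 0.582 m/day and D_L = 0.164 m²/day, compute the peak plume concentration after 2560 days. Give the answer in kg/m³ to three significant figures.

The peak of an instantaneous 1D plume sits at x = vt; there the Gaussian factor is 1 and C_max = M/(n_e·A·√(4πDt)), where n_e·A is the pore area the mass is dissolved in.
√(4πDt) = √(4π × 0.164 × 2560) = 72.64 m, so C_max = 23.9/(0.26 × 2.41 × 72.64) = 0.525 kg/m³.

0.525 kg/m³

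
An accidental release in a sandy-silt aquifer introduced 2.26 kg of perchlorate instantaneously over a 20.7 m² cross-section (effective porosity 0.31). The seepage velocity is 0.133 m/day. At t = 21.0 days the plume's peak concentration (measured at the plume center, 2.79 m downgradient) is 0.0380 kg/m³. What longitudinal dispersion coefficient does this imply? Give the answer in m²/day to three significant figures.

At the plume center C_max = M/(n_e·A·√(4πDt)), so D = M²/(4πt·(n_e·A·C_max)²).
n_e·A·C_max = 0.31 × 20.7 × 0.0380 = 0.2438 kg/m.
D = 2.26²/(4π × 21.0 × 0.2438²) = 0.326 m²/day.

0.326 m²/day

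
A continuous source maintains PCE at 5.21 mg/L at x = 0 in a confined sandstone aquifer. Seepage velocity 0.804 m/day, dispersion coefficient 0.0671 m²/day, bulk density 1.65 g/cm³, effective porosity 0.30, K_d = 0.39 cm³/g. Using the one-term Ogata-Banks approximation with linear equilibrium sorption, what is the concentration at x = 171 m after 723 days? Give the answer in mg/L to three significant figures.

Retardation factor R = 1 + ρ_b·K_d/n = 1 + 1.65 × 0.39/0.30 = 3.145.
Sorption retards both mechanisms: v_R = v/R = 0.2556 m/day, D_R = D/R = 0.02134 m²/day.
v_R·t = 0.2556 × 723 = 184.7988 m; 2√(D_R t) = 7.856 m; argument = (171 − 184.7988)/7.856 = -1.756.
C = C₀ × ½·erfc(-1.756) = 5.21 × 0.9935 = 5.18 mg/L.

5.18 mg/L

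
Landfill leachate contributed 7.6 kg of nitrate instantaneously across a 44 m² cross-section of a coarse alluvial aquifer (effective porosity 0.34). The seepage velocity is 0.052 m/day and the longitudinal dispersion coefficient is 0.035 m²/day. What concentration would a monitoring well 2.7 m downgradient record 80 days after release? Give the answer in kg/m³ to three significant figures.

For an instantaneous plane source, C(x,t) = M/(n_e·A·√(4πDt)) · exp(−(x−vt)²/(4Dt)), with n_e·A the pore (flow) area.
Plume center vt = 0.052 × 80 = 4.16 m, so the well at 2.7 m is 1.46 m upgradient of the peak.
√(4πDt) = 5.932 m, giving peak height M/(n_e·A·√(4πDt)) = 7.6/(0.34 × 44 × 5.932) = 0.08564 kg/m³.
(x−vt)²/(4Dt) = (-1.46)²/(4 × 0.035 × 80) = 0.1903; exp(−0.1903) = 0.8267.
C = 0.08564 × 0.8267 = 0.0708 kg/m³.

0.0708 kg/m³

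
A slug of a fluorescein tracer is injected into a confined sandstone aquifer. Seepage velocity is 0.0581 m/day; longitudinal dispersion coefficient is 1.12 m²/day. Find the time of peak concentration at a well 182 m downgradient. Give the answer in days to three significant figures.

For the 1D instantaneous-source solution, setting ∂C/∂t = 0 at fixed x gives v²t² + 2Dt − x² = 0, so t = (√(D² + v²x²) − D)/v².
√(D² + v²x²) = √(1.12² + 0.0581² × 182²) = 10.63; v² = 0.00337561.
t = (10.63 − 1.12)/0.00337561 = 2820 days (vs. the pure-advection estimate x/v = 3130 d).

2820 days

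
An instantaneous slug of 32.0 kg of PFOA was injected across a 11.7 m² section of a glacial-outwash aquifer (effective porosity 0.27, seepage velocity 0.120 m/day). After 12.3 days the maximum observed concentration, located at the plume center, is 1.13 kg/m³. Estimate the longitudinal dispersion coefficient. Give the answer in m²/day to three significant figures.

At the plume center C_max = M/(n_e·A·√(4πDt)), so D = M²/(4πt·(n_e·A·C_max)²).
n_e·A·C_max = 0.27 × 11.7 × 1.13 = 3.570 kg/m.
D = 32.0²/(4π × 12.3 × 3.570²) = 0.520 m²/day.

0.520 m²/day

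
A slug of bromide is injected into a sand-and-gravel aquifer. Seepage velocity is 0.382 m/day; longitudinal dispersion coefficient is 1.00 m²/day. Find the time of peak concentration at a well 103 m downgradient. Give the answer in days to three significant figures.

263 days

For the 1D instantaneous-source solution, setting ∂C/∂t = 0 at fixed x gives v²t² + 2Dt − x² = 0, so t = (√(D² + v²x²) − D)/v².
√(D² + v²x²) = √(1.00² + 0.382² × 103²) = 39.36; v² = 0.145924.
t = (39.36 − 1.00)/0.145924 = 263 days (vs. the pure-advection estimate x/v = 270 d).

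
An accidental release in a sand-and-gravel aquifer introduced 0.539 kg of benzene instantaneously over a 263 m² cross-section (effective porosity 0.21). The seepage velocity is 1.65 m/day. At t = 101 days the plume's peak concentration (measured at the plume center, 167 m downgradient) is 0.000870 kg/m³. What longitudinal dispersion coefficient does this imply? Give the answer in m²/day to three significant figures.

0.0991 m²/day

At the plume center C_max = M/(n_e·A·√(4πDt)), so D = M²/(4πt·(n_e·A·C_max)²).
n_e·A·C_max = 0.21 × 263 × 0.000870 = 0.04805 kg/m.
D = 0.539²/(4π × 101 × 0.04805²) = 0.0991 m²/day.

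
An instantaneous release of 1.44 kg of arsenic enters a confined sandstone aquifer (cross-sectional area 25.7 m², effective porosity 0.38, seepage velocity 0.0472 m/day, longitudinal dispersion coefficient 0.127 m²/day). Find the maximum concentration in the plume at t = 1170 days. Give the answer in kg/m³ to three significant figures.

The peak of an instantaneous 1D plume sits at x = vt; there the Gaussian factor is 1 and C_max = M/(n_e·A·√(4πDt)), where n_e·A is the pore area the mass is dissolved in.
√(4πDt) = √(4π × 0.127 × 1170) = 43.21 m, so C_max = 1.44/(0.38 × 25.7 × 43.21) = 0.00341 kg/m³.

0.00341 kg/m³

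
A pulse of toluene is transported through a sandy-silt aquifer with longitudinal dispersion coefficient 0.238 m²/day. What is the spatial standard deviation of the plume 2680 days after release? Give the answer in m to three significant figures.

Dispersive spreading gives a Gaussian with σ² = 2Dt; advection only shifts the center.
σ = √(2 × 0.238 × 2680) = 35.7 m.

35.7 m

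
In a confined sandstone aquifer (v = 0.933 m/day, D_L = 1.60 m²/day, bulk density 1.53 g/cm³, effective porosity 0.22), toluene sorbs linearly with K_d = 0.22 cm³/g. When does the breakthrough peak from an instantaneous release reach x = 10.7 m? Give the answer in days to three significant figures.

Retardation factor R = 1 + ρ_b·K_d/n = 1 + 1.53 × 0.22/0.22 = 2.530.
Sorption retards both mechanisms: v_R = v/R = 0.3688 m/day, D_R = D/R = 0.6324 m²/day.
Peak time from v_R²t² + 2D_R t − x² = 0: t = (√(D_R² + v_R²x²) − D_R)/v_R².
√(D_R² + v_R²x²) = √(0.6324² + 0.3688² × 10.7²) = 3.997; v_R² = 0.1360.
t = (3.997 − 0.6324)/0.1360 = 24.7 days.

24.7 days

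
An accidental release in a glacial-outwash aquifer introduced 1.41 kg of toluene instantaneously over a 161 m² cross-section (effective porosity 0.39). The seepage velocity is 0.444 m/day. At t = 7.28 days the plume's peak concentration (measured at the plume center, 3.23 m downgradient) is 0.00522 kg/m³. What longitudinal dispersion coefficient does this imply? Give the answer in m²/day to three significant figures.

0.202 m²/day

At the plume center C_max = M/(n_e·A·√(4πDt)), so D = M²/(4πt·(n_e·A·C_max)²).
n_e·A·C_max = 0.39 × 161 × 0.00522 = 0.3278 kg/m.
D = 1.41²/(4π × 7.28 × 0.3278²) = 0.202 m²/day.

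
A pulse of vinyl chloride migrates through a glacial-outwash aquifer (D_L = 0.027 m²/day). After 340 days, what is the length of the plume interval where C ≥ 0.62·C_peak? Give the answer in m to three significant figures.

The plume is Gaussian with σ = √(2Dt) = √(2 × 0.027 × 340) = 4.285 m.
C/C_peak = exp(−Δx²/(2σ²)) = 0.62 ⇒ Δx = σ·√(−2 ln 0.62) = 4.285 × 0.9778 = 4.190 m.
Width = 2Δx = 8.38 m.

8.38 m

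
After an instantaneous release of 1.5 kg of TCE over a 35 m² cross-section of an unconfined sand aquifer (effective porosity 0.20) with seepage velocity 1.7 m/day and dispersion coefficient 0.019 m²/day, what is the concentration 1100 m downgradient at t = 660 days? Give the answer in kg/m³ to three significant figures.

1.10e-06 kg/m³

For an instantaneous plane source, C(x,t) = M/(n_e·A·√(4πDt)) · exp(−(x−vt)²/(4Dt)), with n_e·A the pore (flow) area.
Plume center vt = 1.7 × 660 = 1122 m, so the well at 1100 m is 22 m upgradient of the peak.
√(4πDt) = 12.55 m, giving peak height M/(n_e·A·√(4πDt)) = 1.5/(0.20 × 35 × 12.55) = 0.01707 kg/m³.
(x−vt)²/(4Dt) = (-22)²/(4 × 0.019 × 660) = 9.649; exp(−9.649) = 6.449e-05.
C = 0.01707 × 6.449e-05 = 1.10e-06 kg/m³.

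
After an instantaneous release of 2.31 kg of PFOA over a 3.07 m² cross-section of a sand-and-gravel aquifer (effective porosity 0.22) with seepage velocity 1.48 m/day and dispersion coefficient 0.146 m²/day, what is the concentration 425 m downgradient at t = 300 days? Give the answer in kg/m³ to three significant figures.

0.0186 kg/m³

For an instantaneous plane source, C(x,t) = M/(n_e·A·√(4πDt)) · exp(−(x−vt)²/(4Dt)), with n_e·A the pore (flow) area.
Plume center vt = 1.48 × 300 = 444 m, so the well at 425 m is 19 m upgradient of the peak.
√(4πDt) = 23.46 m, giving peak height M/(n_e·A·√(4πDt)) = 2.31/(0.22 × 3.07 × 23.46) = 0.1458 kg/m³.
(x−vt)²/(4Dt) = (-19)²/(4 × 0.146 × 300) = 2.061; exp(−2.061) = 0.1273.
C = 0.1458 × 0.1273 = 0.0186 kg/m³.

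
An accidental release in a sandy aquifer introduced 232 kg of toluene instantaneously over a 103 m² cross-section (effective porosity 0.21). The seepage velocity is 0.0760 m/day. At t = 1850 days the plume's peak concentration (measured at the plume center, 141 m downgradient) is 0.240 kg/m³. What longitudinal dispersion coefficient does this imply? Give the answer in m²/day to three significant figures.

At the plume center C_max = M/(n_e·A·√(4πDt)), so D = M²/(4πt·(n_e·A·C_max)²).
n_e·A·C_max = 0.21 × 103 × 0.240 = 5.191 kg/m.
D = 232²/(4π × 1850 × 5.191²) = 0.0859 m²/day.

0.0859 m²/day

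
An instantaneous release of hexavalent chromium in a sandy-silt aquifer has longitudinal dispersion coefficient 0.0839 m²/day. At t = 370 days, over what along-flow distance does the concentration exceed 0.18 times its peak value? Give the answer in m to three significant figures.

29.2 m

The plume is Gaussian with σ = √(2Dt) = √(2 × 0.0839 × 370) = 7.879 m.
C/C_peak = exp(−Δx²/(2σ²)) = 0.18 ⇒ Δx = σ·√(−2 ln 0.18) = 7.879 × 1.852 = 14.59 m.
Width = 2Δx = 29.2 m.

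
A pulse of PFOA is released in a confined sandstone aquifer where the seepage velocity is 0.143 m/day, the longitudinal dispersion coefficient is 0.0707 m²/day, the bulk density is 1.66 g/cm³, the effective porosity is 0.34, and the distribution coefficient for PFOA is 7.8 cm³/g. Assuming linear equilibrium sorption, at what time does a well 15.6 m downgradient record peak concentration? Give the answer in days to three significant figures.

Retardation factor R = 1 + ρ_b·K_d/n = 1 + 1.66 × 7.8/0.34 = 39.08.
Sorption retards both mechanisms: v_R = v/R = 0.003659 m/day, D_R = D/R = 0.001809 m²/day.
Peak time from v_R²t² + 2D_R t − x² = 0: t = (√(D_R² + v_R²x²) − D_R)/v_R².
√(D_R² + v_R²x²) = √(0.001809² + 0.003659² × 15.6²) = 0.05711; v_R² = 1.339e-05.
t = (0.05711 − 0.001809)/1.339e-05 = 4130 days.

4130 days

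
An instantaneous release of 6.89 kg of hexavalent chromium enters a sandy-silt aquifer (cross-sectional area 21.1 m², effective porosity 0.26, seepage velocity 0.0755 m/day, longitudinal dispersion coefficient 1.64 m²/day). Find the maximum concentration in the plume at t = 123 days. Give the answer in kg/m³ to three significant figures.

0.0249 kg/m³

The peak of an instantaneous 1D plume sits at x = vt; there the Gaussian factor is 1 and C_max = M/(n_e·A·√(4πDt)), where n_e·A is the pore area the mass is dissolved in.
√(4πDt) = √(4π × 1.64 × 123) = 50.35 m, so C_max = 6.89/(0.26 × 21.1 × 50.35) = 0.0249 kg/m³.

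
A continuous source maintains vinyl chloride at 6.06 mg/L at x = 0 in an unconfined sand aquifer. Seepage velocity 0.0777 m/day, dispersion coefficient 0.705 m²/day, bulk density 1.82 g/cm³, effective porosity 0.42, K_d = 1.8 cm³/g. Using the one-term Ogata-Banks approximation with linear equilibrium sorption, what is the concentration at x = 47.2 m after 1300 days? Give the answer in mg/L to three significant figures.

0.0404 mg/L

Retardation factor R = 1 + ρ_b·K_d/n = 1 + 1.82 × 1.8/0.42 = 8.800.
Sorption retards both mechanisms: v_R = v/R = 0.008830 m/day, D_R = D/R = 0.08011 m²/day.
v_R·t = 0.008830 × 1300 = 11.479 m; 2√(D_R t) = 20.41 m; argument = (47.2 − 11.479)/20.41 = 1.750.
C = C₀ × ½·erfc(1.750) = 6.06 × 0.006664 = 0.0404 mg/L.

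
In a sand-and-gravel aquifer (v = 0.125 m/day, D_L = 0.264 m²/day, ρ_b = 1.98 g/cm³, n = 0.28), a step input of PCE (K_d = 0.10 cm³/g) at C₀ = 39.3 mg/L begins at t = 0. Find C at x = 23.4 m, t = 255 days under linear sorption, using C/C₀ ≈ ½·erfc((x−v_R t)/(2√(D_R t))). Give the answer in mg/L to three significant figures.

Retardation factor R = 1 + ρ_b·K_d/n = 1 + 1.98 × 0.10/0.28 = 1.707.
Sorption retards both mechanisms: v_R = v/R = 0.07323 m/day, D_R = D/R = 0.1547 m²/day.
v_R·t = 0.07323 × 255 = 18.67365 m; 2√(D_R t) = 12.56 m; argument = (23.4 − 18.67365)/12.56 = 0.3763.
C = C₀ × ½·erfc(0.3763) = 39.3 × 0.2973 = 11.7 mg/L.

11.7 mg/L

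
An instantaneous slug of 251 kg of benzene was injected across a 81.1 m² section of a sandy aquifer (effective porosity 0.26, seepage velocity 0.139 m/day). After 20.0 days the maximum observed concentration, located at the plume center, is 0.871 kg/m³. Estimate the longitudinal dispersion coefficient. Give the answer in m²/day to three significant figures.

0.743 m²/day

At the plume center C_max = M/(n_e·A·√(4πDt)), so D = M²/(4πt·(n_e·A·C_max)²).
n_e·A·C_max = 0.26 × 81.1 × 0.871 = 18.37 kg/m.
D = 251²/(4π × 20.0 × 18.37²) = 0.743 m²/day.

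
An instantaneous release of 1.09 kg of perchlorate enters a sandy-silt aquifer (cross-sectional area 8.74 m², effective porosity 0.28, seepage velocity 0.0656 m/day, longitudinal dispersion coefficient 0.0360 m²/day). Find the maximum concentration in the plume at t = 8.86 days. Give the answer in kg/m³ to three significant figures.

0.222 kg/m³

The peak of an instantaneous 1D plume sits at x = vt; there the Gaussian factor is 1 and C_max = M/(n_e·A·√(4πDt)), where n_e·A is the pore area the mass is dissolved in.
√(4πDt) = √(4π × 0.0360 × 8.86) = 2.002 m, so C_max = 1.09/(0.28 × 8.74 × 2.002) = 0.222 kg/m³.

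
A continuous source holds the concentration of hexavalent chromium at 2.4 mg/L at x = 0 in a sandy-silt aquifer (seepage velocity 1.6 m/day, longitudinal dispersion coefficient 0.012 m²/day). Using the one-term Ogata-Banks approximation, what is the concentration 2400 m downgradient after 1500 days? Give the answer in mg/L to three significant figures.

For a continuous step input, C/C₀ ≈ ½·erfc((x−vt)/(2√(Dt))).
vt = 1.6 × 1500 = 2400 m and 2√(Dt) = 2√(0.012 × 1500) = 8.485 m.
Argument (x−vt)/(2√(Dt)) = (2400 − 2400)/8.485 = 0; ½·erfc(0) = 0.5000.
C = 2.4 × 0.5000 = 1.20 mg/L.

1.20 mg/L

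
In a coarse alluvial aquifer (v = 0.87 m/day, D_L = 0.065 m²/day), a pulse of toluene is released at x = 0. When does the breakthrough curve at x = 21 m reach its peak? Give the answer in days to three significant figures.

24.1 days

For the 1D instantaneous-source solution, setting ∂C/∂t = 0 at fixed x gives v²t² + 2Dt − x² = 0, so t = (√(D² + v²x²) − D)/v².
√(D² + v²x²) = √(0.065² + 0.87² × 21²) = 18.27; v² = 0.7569.
t = (18.27 − 0.065)/0.7569 = 24.1 days (vs. the pure-advection estimate x/v = 24.1 d).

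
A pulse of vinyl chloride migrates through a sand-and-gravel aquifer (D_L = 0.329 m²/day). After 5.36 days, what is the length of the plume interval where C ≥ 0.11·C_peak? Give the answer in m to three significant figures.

The plume is Gaussian with σ = √(2Dt) = √(2 × 0.329 × 5.36) = 1.878 m.
C/C_peak = exp(−Δx²/(2σ²)) = 0.11 ⇒ Δx = σ·√(−2 ln 0.11) = 1.878 × 2.101 = 3.946 m.
Width = 2Δx = 7.89 m.

7.89 m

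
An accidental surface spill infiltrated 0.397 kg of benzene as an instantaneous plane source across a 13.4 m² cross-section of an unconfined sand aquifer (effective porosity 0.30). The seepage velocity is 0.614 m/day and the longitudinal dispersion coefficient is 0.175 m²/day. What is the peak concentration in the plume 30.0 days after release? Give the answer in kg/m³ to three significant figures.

The peak of an instantaneous 1D plume sits at x = vt; there the Gaussian factor is 1 and C_max = M/(n_e·A·√(4πDt)), where n_e·A is the pore area the mass is dissolved in.
√(4πDt) = √(4π × 0.175 × 30.0) = 8.122 m, so C_max = 0.397/(0.30 × 13.4 × 8.122) = 0.0122 kg/m³.

0.0122 kg/m³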